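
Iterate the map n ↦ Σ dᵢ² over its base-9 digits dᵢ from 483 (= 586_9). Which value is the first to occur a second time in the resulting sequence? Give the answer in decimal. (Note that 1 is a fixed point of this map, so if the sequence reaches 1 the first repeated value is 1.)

483 = (5,8,6)_9 → 125
125 = (1,4,8)_9 → 81
81 = (1,0,0)_9 → 1  — reached the fixed point 1.
1 → 1, so 1 is the first repeated value.

1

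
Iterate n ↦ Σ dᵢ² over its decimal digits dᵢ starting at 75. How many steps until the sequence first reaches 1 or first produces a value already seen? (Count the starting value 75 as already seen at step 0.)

75 → 74
74 → 65
65 → 61
61 → 37
37 → 58
58 → 89
89 → 145
145 → 42
42 → 20
20 → 4
4 → 16
16 → 37  — 37 repeats.
That took 12 steps.

12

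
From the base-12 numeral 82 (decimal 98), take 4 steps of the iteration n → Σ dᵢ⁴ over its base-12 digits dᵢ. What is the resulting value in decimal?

20016

98 = (8,2)_12 → 8⁴ + 2⁴ = 4096 + 16 = 4112
4112 = (2,4,6,8)_12 → 2⁴ + 4⁴ + 6⁴ + 8⁴ = 16 + 256 + 1296 + 4096 = 5664
5664 = (3,3,4,0)_12 → 3⁴ + 3⁴ + 4⁴ + 0⁴ = 81 + 81 + 256 + 0 = 418
418 = (2,10,10)_12 → 2⁴ + 10⁴ + 10⁴ = 16 + 10000 + 10000 = 20016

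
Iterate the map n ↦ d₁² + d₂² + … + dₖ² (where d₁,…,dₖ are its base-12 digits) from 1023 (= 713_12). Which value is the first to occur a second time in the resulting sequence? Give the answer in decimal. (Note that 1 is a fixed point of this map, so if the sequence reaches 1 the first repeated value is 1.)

1023 = (7,1,3)_12 → 59
59 = (4,11)_12 → 137
137 = (11,5)_12 → 146
146 = (1,0,2)_12 → 5
5 = (5)_12 → 25
25 = (2,1)_12 → 5  — 5 already appeared earlier.

5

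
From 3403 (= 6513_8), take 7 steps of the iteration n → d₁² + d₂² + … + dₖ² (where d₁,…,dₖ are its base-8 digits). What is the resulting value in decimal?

25

3403 = (6,5,1,3)_8 → 6² + 5² + 1² + 3² = 71
71 = (1,0,7)_8 → 1² + 0² + 7² = 50
50 = (6,2)_8 → 6² + 2² = 40
40 = (5,0)_8 → 5² + 0² = 25
25 = (3,1)_8 → 3² + 1² = 10
10 = (1,2)_8 → 1² + 2² = 5
5 = (5)_8 → 5² = 25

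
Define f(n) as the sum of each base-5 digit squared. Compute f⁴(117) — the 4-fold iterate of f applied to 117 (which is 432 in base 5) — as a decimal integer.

117 = (4,3,2)_5 → 29
29 = (1,0,4)_5 → 17
17 = (3,2)_5 → 13
13 = (2,3)_5 → 13

13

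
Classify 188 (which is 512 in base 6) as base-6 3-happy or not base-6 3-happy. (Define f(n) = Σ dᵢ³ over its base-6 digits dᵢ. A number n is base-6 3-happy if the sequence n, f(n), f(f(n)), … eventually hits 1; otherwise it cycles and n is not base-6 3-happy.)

not base-6 3-happy

188 = (5,1,2)_6 → 134
134 = (3,4,2)_6 → 99
99 = (2,4,3)_6 → 99  — 99 already seen; the sequence cycles without reaching 1.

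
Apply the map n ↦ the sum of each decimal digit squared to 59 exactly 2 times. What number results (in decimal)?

59 → 5² + 9² = 106
106 → 1² + 0² + 6² = 37

37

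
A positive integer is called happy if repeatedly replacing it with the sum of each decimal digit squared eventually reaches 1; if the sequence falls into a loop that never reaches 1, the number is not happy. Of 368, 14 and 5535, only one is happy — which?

368: 368 → 109 → 82 → 68 → 100 → 1  — reaches 1 (happy)
14: 14 → 17 → 50 → 25 → 29 → 85 → 89 → 145 → 42 → 20 → 4 → 16 → 37 → 58 → 89  — repeats 89 (not happy)
5535: 5535 → 84 → 80 → 64 → 52 → 29 → 85 → 89 → 145 → 42 → 20 → 4 → 16 → 37 → 58 → 89  — repeats 89 (not happy)

368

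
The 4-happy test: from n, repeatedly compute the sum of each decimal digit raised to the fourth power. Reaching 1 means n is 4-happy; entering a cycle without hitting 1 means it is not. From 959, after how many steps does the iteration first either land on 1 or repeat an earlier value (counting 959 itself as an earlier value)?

959 → 13747
13747 → 5140
5140 → 882
882 → 8208
8208 → 8208  — 8208 repeats.
That took 5 steps.

5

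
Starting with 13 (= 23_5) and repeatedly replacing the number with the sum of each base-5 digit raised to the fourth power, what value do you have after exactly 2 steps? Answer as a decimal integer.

13 = (2,3)_5 → 97
97 = (3,4,2)_5 → 353

353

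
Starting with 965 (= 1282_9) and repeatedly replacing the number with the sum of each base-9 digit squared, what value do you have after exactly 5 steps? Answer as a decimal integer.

65

965 = (1,2,8,2)_9 → 1² + 2² + 8² + 2² = 1 + 4 + 64 + 4 = 73
73 = (8,1)_9 → 8² + 1² = 64 + 1 = 65
65 = (7,2)_9 → 7² + 2² = 49 + 4 = 53
53 = (5,8)_9 → 5² + 8² = 25 + 64 = 89
89 = (1,0,8)_9 → 1² + 0² + 8² = 1 + 0 + 64 = 65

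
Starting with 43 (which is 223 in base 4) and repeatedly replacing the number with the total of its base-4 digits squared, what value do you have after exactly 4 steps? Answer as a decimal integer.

43 = (2,2,3)_4 → 2² + 2² + 3² = 4 + 4 + 9 = 17
17 = (1,0,1)_4 → 1² + 0² + 1² = 1 + 0 + 1 = 2
2 = (2)_4 → 2² = 4
4 = (1,0)_4 → 1² + 0² = 1 + 0 = 1

1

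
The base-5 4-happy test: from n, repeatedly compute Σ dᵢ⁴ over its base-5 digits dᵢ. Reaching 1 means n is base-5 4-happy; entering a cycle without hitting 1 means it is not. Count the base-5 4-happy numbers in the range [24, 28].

1

24: 24 → 512 → 288 → 114 → 528 → 338 → 194 → 354 → 528  — not base-5 4-happy
25: 25 → 1  — base-5 4-happy
26: 26 → 2 → 16 → 82 → 98 → 418 → 244 → 594 → 674 → 514 → 528 → 338 → 194 → 354 → 528  — not base-5 4-happy
27: 27 → 17 → 97 → 353 → 353  — not base-5 4-happy
28: 28 → 82 → 98 → 418 → 244 → 594 → 674 → 514 → 528 → 338 → 194 → 354 → 528  — not base-5 4-happy
base-5 4-happy: 25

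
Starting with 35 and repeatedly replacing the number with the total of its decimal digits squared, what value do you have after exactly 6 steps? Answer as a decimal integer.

145

35 → 3² + 5² = 34
34 → 3² + 4² = 25
25 → 2² + 5² = 29
29 → 2² + 9² = 85
85 → 8² + 5² = 89
89 → 8² + 9² = 145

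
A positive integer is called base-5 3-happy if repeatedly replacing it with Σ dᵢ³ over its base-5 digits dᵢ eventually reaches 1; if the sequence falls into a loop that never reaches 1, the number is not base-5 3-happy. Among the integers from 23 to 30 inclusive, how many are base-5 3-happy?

1

23: 23 → 91 → 55 → 9 → 65 → 35 → 9  — not base-5 3-happy
24: 24 → 128 → 28 → 28  — not base-5 3-happy
25: 25 → 1  — base-5 3-happy
26: 26 → 2 → 8 → 28 → 28  — not base-5 3-happy
27: 27 → 9 → 65 → 35 → 9  — not base-5 3-happy
28: 28 → 28  — not base-5 3-happy
29: 29 → 65 → 35 → 9 → 65  — not base-5 3-happy
30: 30 → 2 → 8 → 28 → 28  — not base-5 3-happy
base-5 3-happy: 25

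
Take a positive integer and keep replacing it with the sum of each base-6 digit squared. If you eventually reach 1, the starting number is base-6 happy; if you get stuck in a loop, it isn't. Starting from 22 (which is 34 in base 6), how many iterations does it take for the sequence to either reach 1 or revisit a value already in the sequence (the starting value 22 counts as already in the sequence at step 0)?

9

22 = (3,4)_6 → 25
25 = (4,1)_6 → 17
17 = (2,5)_6 → 29
29 = (4,5)_6 → 41
41 = (1,0,5)_6 → 26
26 = (4,2)_6 → 20
20 = (3,2)_6 → 13
13 = (2,1)_6 → 5
5 = (5)_6 → 25  — 25 repeats.
That took 9 steps.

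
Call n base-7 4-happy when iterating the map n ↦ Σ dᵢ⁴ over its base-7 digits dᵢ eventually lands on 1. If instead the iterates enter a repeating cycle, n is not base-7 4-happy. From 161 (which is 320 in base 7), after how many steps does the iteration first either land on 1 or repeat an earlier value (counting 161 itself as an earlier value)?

161 = (3,2,0)_7 → 97
97 = (1,6,6)_7 → 2593
2593 = (1,0,3,6,3)_7 → 1459
1459 = (4,1,5,3)_7 → 963
963 = (2,5,4,4)_7 → 1153
1153 = (3,2,3,5)_7 → 803
803 = (2,2,2,5)_7 → 673
673 = (1,6,5,1)_7 → 1923
1923 = (5,4,1,5)_7 → 1507
1507 = (4,2,5,2)_7 → 913
913 = (2,4,4,3)_7 → 609
609 = (1,5,3,0)_7 → 707
707 = (2,0,3,0)_7 → 97  — 97 repeats.
That took 13 steps.

13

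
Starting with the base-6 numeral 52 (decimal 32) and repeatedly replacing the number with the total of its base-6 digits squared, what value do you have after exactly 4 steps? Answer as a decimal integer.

20

32 = (5,2)_6 → 5² + 2² = 29
29 = (4,5)_6 → 4² + 5² = 41
41 = (1,0,5)_6 → 1² + 0² + 5² = 26
26 = (4,2)_6 → 4² + 2² = 20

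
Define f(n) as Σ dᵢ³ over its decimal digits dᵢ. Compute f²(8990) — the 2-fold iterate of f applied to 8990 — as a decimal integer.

8990 → 8³ + 9³ + 9³ + 0³ = 1970
1970 → 1³ + 9³ + 7³ + 0³ = 1073

1073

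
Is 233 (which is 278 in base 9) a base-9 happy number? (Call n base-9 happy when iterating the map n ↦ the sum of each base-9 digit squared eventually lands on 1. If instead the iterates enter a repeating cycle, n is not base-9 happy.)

not base-9 happy

233 = (2,7,8)_9 → 2² + 7² + 8² = 117
117 = (1,4,0)_9 → 1² + 4² + 0² = 17
17 = (1,8)_9 → 1² + 8² = 65
65 = (7,2)_9 → 7² + 2² = 53
53 = (5,8)_9 → 5² + 8² = 89
89 = (1,0,8)_9 → 1² + 0² + 8² = 65  — 65 already seen; the sequence cycles without reaching 1.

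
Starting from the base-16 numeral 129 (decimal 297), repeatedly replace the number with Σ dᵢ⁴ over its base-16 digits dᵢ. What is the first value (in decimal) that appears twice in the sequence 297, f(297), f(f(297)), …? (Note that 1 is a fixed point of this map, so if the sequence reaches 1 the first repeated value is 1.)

297 = (1,2,9)_16 → 1⁴ + 2⁴ + 9⁴ = 6578
6578 = (1,9,11,2)_16 → 1⁴ + 9⁴ + 11⁴ + 2⁴ = 21219
21219 = (5,2,14,3)_16 → 5⁴ + 2⁴ + 14⁴ + 3⁴ = 39138
39138 = (9,8,14,2)_16 → 9⁴ + 8⁴ + 14⁴ + 2⁴ = 49089
49089 = (11,15,12,1)_16 → 11⁴ + 15⁴ + 12⁴ + 1⁴ = 86003
86003 = (1,4,15,15,3)_16 → 1⁴ + 4⁴ + 15⁴ + 15⁴ + 3⁴ = 101588
101588 = (1,8,12,13,4)_16 → 1⁴ + 8⁴ + 12⁴ + 13⁴ + 4⁴ = 53650
53650 = (13,1,9,2)_16 → 13⁴ + 1⁴ + 9⁴ + 2⁴ = 35139
35139 = (8,9,4,3)_16 → 8⁴ + 9⁴ + 4⁴ + 3⁴ = 10994
10994 = (2,10,15,2)_16 → 2⁴ + 10⁴ + 15⁴ + 2⁴ = 60657
60657 = (14,12,15,1)_16 → 14⁴ + 12⁴ + 15⁴ + 1⁴ = 109778
109778 = (1,10,12,13,2)_16 → 1⁴ + 10⁴ + 12⁴ + 13⁴ + 2⁴ = 59314
59314 = (14,7,11,2)_16 → 14⁴ + 7⁴ + 11⁴ + 2⁴ = 55474
55474 = (13,8,11,2)_16 → 13⁴ + 8⁴ + 11⁴ + 2⁴ = 47314
47314 = (11,8,13,2)_16 → 11⁴ + 8⁴ + 13⁴ + 2⁴ = 47314  — 47314 already appeared earlier.

47314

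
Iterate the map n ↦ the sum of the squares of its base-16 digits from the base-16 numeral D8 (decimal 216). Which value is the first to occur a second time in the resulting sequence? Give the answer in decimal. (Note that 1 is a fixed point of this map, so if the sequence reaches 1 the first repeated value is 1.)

216 = (13,8)_16 → 13² + 8² = 233
233 = (14,9)_16 → 14² + 9² = 277
277 = (1,1,5)_16 → 1² + 1² + 5² = 27
27 = (1,11)_16 → 1² + 11² = 122
122 = (7,10)_16 → 7² + 10² = 149
149 = (9,5)_16 → 9² + 5² = 106
106 = (6,10)_16 → 6² + 10² = 136
136 = (8,8)_16 → 8² + 8² = 128
128 = (8,0)_16 → 8² + 0² = 64
64 = (4,0)_16 → 4² + 0² = 16
16 = (1,0)_16 → 1² + 0² = 1  — reached the fixed point 1.
1 → 1, so 1 is the first repeated value.

1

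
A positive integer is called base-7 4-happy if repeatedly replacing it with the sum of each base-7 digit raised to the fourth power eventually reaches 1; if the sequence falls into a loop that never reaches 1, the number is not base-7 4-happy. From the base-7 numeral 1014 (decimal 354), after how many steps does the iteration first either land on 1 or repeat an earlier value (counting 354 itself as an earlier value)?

354 = (1,0,1,4)_7 → 1⁴ + 0⁴ + 1⁴ + 4⁴ = 1 + 0 + 1 + 256 = 258
258 = (5,1,6)_7 → 5⁴ + 1⁴ + 6⁴ = 625 + 1 + 1296 = 1922
1922 = (5,4,1,4)_7 → 5⁴ + 4⁴ + 1⁴ + 4⁴ = 625 + 256 + 1 + 256 = 1138
1138 = (3,2,1,4)_7 → 3⁴ + 2⁴ + 1⁴ + 4⁴ = 81 + 16 + 1 + 256 = 354  — 354 repeats.
That took 4 steps.

4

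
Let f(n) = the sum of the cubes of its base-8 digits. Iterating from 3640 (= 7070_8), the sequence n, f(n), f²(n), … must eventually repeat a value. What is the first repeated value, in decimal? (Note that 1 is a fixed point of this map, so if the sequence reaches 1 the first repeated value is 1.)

1

3640 = (7,0,7,0)_8 → 7³ + 0³ + 7³ + 0³ = 343 + 0 + 343 + 0 = 686
686 = (1,2,5,6)_8 → 1³ + 2³ + 5³ + 6³ = 1 + 8 + 125 + 216 = 350
350 = (5,3,6)_8 → 5³ + 3³ + 6³ = 125 + 27 + 216 = 368
368 = (5,6,0)_8 → 5³ + 6³ + 0³ = 125 + 216 + 0 = 341
341 = (5,2,5)_8 → 5³ + 2³ + 5³ = 125 + 8 + 125 = 258
258 = (4,0,2)_8 → 4³ + 0³ + 2³ = 64 + 0 + 8 = 72
72 = (1,1,0)_8 → 1³ + 1³ + 0³ = 1 + 1 + 0 = 2
2 = (2)_8 → 2³ = 8
8 = (1,0)_8 → 1³ + 0³ = 1 + 0 = 1  — reached the fixed point 1.
1 → 1, so 1 is the first repeated value.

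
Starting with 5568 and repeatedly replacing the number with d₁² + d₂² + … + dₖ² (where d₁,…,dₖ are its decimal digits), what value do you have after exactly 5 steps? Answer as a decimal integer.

37

5568 → 5² + 5² + 6² + 8² = 150
150 → 1² + 5² + 0² = 26
26 → 2² + 6² = 40
40 → 4² + 0² = 16
16 → 1² + 6² = 37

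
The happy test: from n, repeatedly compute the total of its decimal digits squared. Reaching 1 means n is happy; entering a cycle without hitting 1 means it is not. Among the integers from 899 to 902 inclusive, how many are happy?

2

899: 899 → 226 → 44 → 32 → 13 → 10 → 1  (reaches 1)
900: 900 → 81 → 65 → 61 → 37 → 58 → 89 → 145 → 42 → 20 → 4 → 16 → 37  (repeats 37)
901: 901 → 82 → 68 → 100 → 1  (reaches 1)
902: 902 → 85 → 89 → 145 → 42 → 20 → 4 → 16 → 37 → 58 → 89  (repeats 89)
happy: 899, 901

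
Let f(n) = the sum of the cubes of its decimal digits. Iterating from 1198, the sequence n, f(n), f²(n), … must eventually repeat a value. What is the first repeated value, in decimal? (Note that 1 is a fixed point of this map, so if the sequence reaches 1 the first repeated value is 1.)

1

1198 → 1243
1243 → 100
100 → 1  — reached the fixed point 1.
1 → 1, so 1 is the first repeated value.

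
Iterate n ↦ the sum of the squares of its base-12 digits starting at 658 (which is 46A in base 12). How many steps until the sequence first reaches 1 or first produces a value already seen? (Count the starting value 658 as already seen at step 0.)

5

658 = (4,6,10)_12 → 4² + 6² + 10² = 152
152 = (1,0,8)_12 → 1² + 0² + 8² = 65
65 = (5,5)_12 → 5² + 5² = 50
50 = (4,2)_12 → 4² + 2² = 20
20 = (1,8)_12 → 1² + 8² = 65  — 65 repeats.
That took 5 steps.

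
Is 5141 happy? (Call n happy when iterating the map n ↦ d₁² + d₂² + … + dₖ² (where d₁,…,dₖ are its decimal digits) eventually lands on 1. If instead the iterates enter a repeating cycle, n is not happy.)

5141 → 43
43 → 25
25 → 29
29 → 85
85 → 89
89 → 145
145 → 42
42 → 20
20 → 4
4 → 16
16 → 37
37 → 58
58 → 89  — 89 already seen; the sequence cycles without reaching 1.

not happy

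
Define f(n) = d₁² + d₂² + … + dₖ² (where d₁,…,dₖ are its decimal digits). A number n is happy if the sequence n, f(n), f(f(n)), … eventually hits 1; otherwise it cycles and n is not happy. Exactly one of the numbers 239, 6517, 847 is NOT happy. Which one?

239: 239 → 94 → 97 → 130 → 10 → 1  — reaches 1 (happy)
6517: 6517 → 111 → 3 → 9 → 81 → 65 → 61 → 37 → 58 → 89 → 145 → 42 → 20 → 4 → 16 → 37  — repeats 37 (not happy)
847: 847 → 129 → 86 → 100 → 1  — reaches 1 (happy)

6517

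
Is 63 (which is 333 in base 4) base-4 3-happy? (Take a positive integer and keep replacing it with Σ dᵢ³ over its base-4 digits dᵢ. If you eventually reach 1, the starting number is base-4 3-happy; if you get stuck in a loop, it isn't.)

not base-4 3-happy

63 = (3,3,3)_4 → 3³ + 3³ + 3³ = 27 + 27 + 27 = 81
81 = (1,1,0,1)_4 → 1³ + 1³ + 0³ + 1³ = 1 + 1 + 0 + 1 = 3
3 = (3)_4 → 3³ = 27
27 = (1,2,3)_4 → 1³ + 2³ + 3³ = 1 + 8 + 27 = 36
36 = (2,1,0)_4 → 2³ + 1³ + 0³ = 8 + 1 + 0 = 9
9 = (2,1)_4 → 2³ + 1³ = 8 + 1 = 9  — 9 already seen; the sequence cycles without reaching 1.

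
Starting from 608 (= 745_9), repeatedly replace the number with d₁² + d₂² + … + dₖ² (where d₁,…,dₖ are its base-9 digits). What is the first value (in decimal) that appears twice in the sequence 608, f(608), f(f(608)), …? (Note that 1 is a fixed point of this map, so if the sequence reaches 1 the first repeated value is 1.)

50

608 = (7,4,5)_9 → 7² + 4² + 5² = 90
90 = (1,1,0)_9 → 1² + 1² + 0² = 2
2 = (2)_9 → 2² = 4
4 = (4)_9 → 4² = 16
16 = (1,7)_9 → 1² + 7² = 50
50 = (5,5)_9 → 5² + 5² = 50  — 50 already appeared earlier.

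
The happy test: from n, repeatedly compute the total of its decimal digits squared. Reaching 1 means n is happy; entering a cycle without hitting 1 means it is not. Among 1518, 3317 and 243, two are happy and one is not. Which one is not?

1518: 1518 → 91 → 82 → 68 → 100 → 1  — reaches 1 (happy)
3317: 3317 → 68 → 100 → 1  — reaches 1 (happy)
243: 243 → 29 → 85 → 89 → 145 → 42 → 20 → 4 → 16 → 37 → 58 → 89  — repeats 89 (not happy)

243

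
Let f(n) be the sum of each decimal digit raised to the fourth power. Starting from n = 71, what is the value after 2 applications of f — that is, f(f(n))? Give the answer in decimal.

71 → 7⁴ + 1⁴ = 2401 + 1 = 2402
2402 → 2⁴ + 4⁴ + 0⁴ + 2⁴ = 16 + 256 + 0 + 16 = 288

288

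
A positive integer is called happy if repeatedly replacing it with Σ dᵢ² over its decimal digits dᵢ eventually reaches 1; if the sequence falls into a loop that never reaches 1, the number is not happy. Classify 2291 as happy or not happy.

not happy

2291 → 2² + 2² + 9² + 1² = 90
90 → 9² + 0² = 81
81 → 8² + 1² = 65
65 → 6² + 5² = 61
61 → 6² + 1² = 37
37 → 3² + 7² = 58
58 → 5² + 8² = 89
89 → 8² + 9² = 145
145 → 1² + 4² + 5² = 42
42 → 4² + 2² = 20
20 → 2² + 0² = 4
4 → 4² = 16
16 → 1² + 6² = 37  — 37 already seen; the sequence cycles without reaching 1.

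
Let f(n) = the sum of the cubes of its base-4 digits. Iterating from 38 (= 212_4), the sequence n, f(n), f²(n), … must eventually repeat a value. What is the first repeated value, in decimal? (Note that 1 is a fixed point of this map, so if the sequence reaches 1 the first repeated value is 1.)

8

38 = (2,1,2)_4 → 2³ + 1³ + 2³ = 8 + 1 + 8 = 17
17 = (1,0,1)_4 → 1³ + 0³ + 1³ = 1 + 0 + 1 = 2
2 = (2)_4 → 2³ = 8
8 = (2,0)_4 → 2³ + 0³ = 8 + 0 = 8  — 8 already appeared earlier.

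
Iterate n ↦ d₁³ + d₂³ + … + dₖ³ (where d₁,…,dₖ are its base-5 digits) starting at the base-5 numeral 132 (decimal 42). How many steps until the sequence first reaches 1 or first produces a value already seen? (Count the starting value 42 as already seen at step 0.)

42 = (1,3,2)_5 → 36
36 = (1,2,1)_5 → 10
10 = (2,0)_5 → 8
8 = (1,3)_5 → 28
28 = (1,0,3)_5 → 28  — 28 repeats.
That took 5 steps.

5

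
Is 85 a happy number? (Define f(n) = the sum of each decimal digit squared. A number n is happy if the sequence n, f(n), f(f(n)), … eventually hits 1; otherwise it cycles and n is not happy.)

not happy

85 → 8² + 5² = 89
89 → 8² + 9² = 145
145 → 1² + 4² + 5² = 42
42 → 4² + 2² = 20
20 → 2² + 0² = 4
4 → 4² = 16
16 → 1² + 6² = 37
37 → 3² + 7² = 58
58 → 5² + 8² = 89  — 89 already seen; the sequence cycles without reaching 1.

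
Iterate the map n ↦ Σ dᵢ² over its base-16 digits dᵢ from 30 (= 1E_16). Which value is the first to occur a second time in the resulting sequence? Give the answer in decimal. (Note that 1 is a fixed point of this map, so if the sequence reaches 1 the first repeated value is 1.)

30 = (1,14)_16 → 1² + 14² = 1 + 196 = 197
197 = (12,5)_16 → 12² + 5² = 144 + 25 = 169
169 = (10,9)_16 → 10² + 9² = 100 + 81 = 181
181 = (11,5)_16 → 11² + 5² = 121 + 25 = 146
146 = (9,2)_16 → 9² + 2² = 81 + 4 = 85
85 = (5,5)_16 → 5² + 5² = 25 + 25 = 50
50 = (3,2)_16 → 3² + 2² = 9 + 4 = 13
13 = (13)_16 → 13² = 169  — 169 already appeared earlier.

169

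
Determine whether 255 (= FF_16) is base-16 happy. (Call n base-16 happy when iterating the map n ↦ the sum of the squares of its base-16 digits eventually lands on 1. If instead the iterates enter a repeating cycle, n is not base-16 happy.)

255 = (15,15)_16 → 15² + 15² = 450
450 = (1,12,2)_16 → 1² + 12² + 2² = 149
149 = (9,5)_16 → 9² + 5² = 106
106 = (6,10)_16 → 6² + 10² = 136
136 = (8,8)_16 → 8² + 8² = 128
128 = (8,0)_16 → 8² + 0² = 64
64 = (4,0)_16 → 4² + 0² = 16
16 = (1,0)_16 → 1² + 0² = 1  — reached 1.

base-16 happy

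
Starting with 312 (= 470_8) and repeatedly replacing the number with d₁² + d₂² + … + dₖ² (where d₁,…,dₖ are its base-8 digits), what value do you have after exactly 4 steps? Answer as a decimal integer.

312 = (4,7,0)_8 → 4² + 7² + 0² = 65
65 = (1,0,1)_8 → 1² + 0² + 1² = 2
2 = (2)_8 → 2² = 4
4 = (4)_8 → 4² = 16

16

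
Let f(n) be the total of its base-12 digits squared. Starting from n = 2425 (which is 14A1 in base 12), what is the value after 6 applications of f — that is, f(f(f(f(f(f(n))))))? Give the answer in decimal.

2425 = (1,4,10,1)_12 → 118
118 = (9,10)_12 → 181
181 = (1,3,1)_12 → 11
11 = (11)_12 → 121
121 = (10,1)_12 → 101
101 = (8,5)_12 → 89

89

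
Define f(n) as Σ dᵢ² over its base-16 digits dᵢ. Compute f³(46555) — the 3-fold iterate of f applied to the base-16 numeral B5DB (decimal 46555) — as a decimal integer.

164

46555 = (11,5,13,11)_16 → 11² + 5² + 13² + 11² = 121 + 25 + 169 + 121 = 436
436 = (1,11,4)_16 → 1² + 11² + 4² = 1 + 121 + 16 = 138
138 = (8,10)_16 → 8² + 10² = 64 + 100 = 164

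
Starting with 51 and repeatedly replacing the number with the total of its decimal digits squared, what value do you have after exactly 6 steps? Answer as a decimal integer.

89

51 → 5² + 1² = 25 + 1 = 26
26 → 2² + 6² = 4 + 36 = 40
40 → 4² + 0² = 16 + 0 = 16
16 → 1² + 6² = 1 + 36 = 37
37 → 3² + 7² = 9 + 49 = 58
58 → 5² + 8² = 25 + 64 = 89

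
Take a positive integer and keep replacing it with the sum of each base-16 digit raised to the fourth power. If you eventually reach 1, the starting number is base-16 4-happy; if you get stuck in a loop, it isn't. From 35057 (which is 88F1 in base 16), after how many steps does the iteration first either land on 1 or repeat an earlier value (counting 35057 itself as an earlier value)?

35057 = (8,8,15,1)_16 → 8⁴ + 8⁴ + 15⁴ + 1⁴ = 58818
58818 = (14,5,12,2)_16 → 14⁴ + 5⁴ + 12⁴ + 2⁴ = 59793
59793 = (14,9,9,1)_16 → 14⁴ + 9⁴ + 9⁴ + 1⁴ = 51539
51539 = (12,9,5,3)_16 → 12⁴ + 9⁴ + 5⁴ + 3⁴ = 28003
28003 = (6,13,6,3)_16 → 6⁴ + 13⁴ + 6⁴ + 3⁴ = 31234
31234 = (7,10,0,2)_16 → 7⁴ + 10⁴ + 0⁴ + 2⁴ = 12417
12417 = (3,0,8,1)_16 → 3⁴ + 0⁴ + 8⁴ + 1⁴ = 4178
4178 = (1,0,5,2)_16 → 1⁴ + 0⁴ + 5⁴ + 2⁴ = 642
642 = (2,8,2)_16 → 2⁴ + 8⁴ + 2⁴ = 4128
4128 = (1,0,2,0)_16 → 1⁴ + 0⁴ + 2⁴ + 0⁴ = 17
17 = (1,1)_16 → 1⁴ + 1⁴ = 2
2 = (2)_16 → 2⁴ = 16
16 = (1,0)_16 → 1⁴ + 0⁴ = 1  — reached 1.
That took 13 steps.

13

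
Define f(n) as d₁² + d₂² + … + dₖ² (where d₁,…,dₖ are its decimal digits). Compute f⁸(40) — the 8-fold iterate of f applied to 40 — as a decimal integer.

4

40 → 4² + 0² = 16
16 → 1² + 6² = 37
37 → 3² + 7² = 58
58 → 5² + 8² = 89
89 → 8² + 9² = 145
145 → 1² + 4² + 5² = 42
42 → 4² + 2² = 20
20 → 2² + 0² = 4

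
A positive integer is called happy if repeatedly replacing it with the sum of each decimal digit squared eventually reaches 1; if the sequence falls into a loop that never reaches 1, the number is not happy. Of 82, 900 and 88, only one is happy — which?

82

82: 82 → 68 → 100 → 1  — reaches 1 (happy)
900: 900 → 81 → 65 → 61 → 37 → 58 → 89 → 145 → 42 → 20 → 4 → 16 → 37  — repeats 37 (not happy)
88: 88 → 128 → 69 → 117 → 51 → 26 → 40 → 16 → 37 → 58 → 89 → 145 → 42 → 20 → 4 → 16  — repeats 16 (not happy)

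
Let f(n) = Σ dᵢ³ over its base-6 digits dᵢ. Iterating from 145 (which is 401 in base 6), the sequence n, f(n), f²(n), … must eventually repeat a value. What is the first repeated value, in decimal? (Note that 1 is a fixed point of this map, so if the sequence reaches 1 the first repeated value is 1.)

190

145 = (4,0,1)_6 → 65
65 = (1,4,5)_6 → 190
190 = (5,1,4)_6 → 190  — 190 already appeared earlier.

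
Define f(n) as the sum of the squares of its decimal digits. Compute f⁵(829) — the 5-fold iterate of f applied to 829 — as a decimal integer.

829 → 8² + 2² + 9² = 149
149 → 1² + 4² + 9² = 98
98 → 9² + 8² = 145
145 → 1² + 4² + 5² = 42
42 → 4² + 2² = 20

20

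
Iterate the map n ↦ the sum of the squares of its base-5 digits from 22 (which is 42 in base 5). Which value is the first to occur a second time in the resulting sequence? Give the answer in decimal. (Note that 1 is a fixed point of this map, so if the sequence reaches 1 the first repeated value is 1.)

22 = (4,2)_5 → 4² + 2² = 20
20 = (4,0)_5 → 4² + 0² = 16
16 = (3,1)_5 → 3² + 1² = 10
10 = (2,0)_5 → 2² + 0² = 4
4 = (4)_5 → 4² = 16  — 16 already appeared earlier.

16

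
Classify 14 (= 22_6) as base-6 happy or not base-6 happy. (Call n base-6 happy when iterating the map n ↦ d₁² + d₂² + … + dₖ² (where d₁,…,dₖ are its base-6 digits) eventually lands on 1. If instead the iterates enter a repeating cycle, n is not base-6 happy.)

not base-6 happy

14 = (2,2)_6 → 2² + 2² = 8
8 = (1,2)_6 → 1² + 2² = 5
5 = (5)_6 → 5² = 25
25 = (4,1)_6 → 4² + 1² = 17
17 = (2,5)_6 → 2² + 5² = 29
29 = (4,5)_6 → 4² + 5² = 41
41 = (1,0,5)_6 → 1² + 0² + 5² = 26
26 = (4,2)_6 → 4² + 2² = 20
20 = (3,2)_6 → 3² + 2² = 13
13 = (2,1)_6 → 2² + 1² = 5  — 5 already seen; the sequence cycles without reaching 1.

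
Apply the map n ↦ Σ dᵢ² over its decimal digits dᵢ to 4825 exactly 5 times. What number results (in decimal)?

4825 → 4² + 8² + 2² + 5² = 16 + 64 + 4 + 25 = 109
109 → 1² + 0² + 9² = 1 + 0 + 81 = 82
82 → 8² + 2² = 64 + 4 = 68
68 → 6² + 8² = 36 + 64 = 100
100 → 1² + 0² + 0² = 1 + 0 + 0 = 1

1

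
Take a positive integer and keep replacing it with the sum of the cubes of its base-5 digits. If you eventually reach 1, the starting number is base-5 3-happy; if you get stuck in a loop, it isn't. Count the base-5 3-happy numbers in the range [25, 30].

1

25: 25 → 1  (reaches 1)
26: 26 → 2 → 8 → 28 → 28  (repeats 28)
27: 27 → 9 → 65 → 35 → 9  (repeats 9)
28: 28 → 28  (repeats 28)
29: 29 → 65 → 35 → 9 → 65  (repeats 65)
30: 30 → 2 → 8 → 28 → 28  (repeats 28)
base-5 3-happy: 25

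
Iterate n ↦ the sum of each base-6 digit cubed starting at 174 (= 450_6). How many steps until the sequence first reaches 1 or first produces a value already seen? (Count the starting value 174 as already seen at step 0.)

9

174 = (4,5,0)_6 → 4³ + 5³ + 0³ = 64 + 125 + 0 = 189
189 = (5,1,3)_6 → 5³ + 1³ + 3³ = 125 + 1 + 27 = 153
153 = (4,1,3)_6 → 4³ + 1³ + 3³ = 64 + 1 + 27 = 92
92 = (2,3,2)_6 → 2³ + 3³ + 2³ = 8 + 27 + 8 = 43
43 = (1,1,1)_6 → 1³ + 1³ + 1³ = 1 + 1 + 1 = 3
3 = (3)_6 → 3³ = 27
27 = (4,3)_6 → 4³ + 3³ = 64 + 27 = 91
91 = (2,3,1)_6 → 2³ + 3³ + 1³ = 8 + 27 + 1 = 36
36 = (1,0,0)_6 → 1³ + 0³ + 0³ = 1 + 0 + 0 = 1  — reached 1.
That took 9 steps.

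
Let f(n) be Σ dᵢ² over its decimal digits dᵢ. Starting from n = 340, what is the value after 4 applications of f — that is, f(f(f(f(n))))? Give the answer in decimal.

89

340 → 3² + 4² + 0² = 9 + 16 + 0 = 25
25 → 2² + 5² = 4 + 25 = 29
29 → 2² + 9² = 4 + 81 = 85
85 → 8² + 5² = 64 + 25 = 89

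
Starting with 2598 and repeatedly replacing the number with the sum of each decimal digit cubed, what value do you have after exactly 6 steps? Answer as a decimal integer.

2598 → 2³ + 5³ + 9³ + 8³ = 8 + 125 + 729 + 512 = 1374
1374 → 1³ + 3³ + 7³ + 4³ = 1 + 27 + 343 + 64 = 435
435 → 4³ + 3³ + 5³ = 64 + 27 + 125 = 216
216 → 2³ + 1³ + 6³ = 8 + 1 + 216 = 225
225 → 2³ + 2³ + 5³ = 8 + 8 + 125 = 141
141 → 1³ + 4³ + 1³ = 1 + 64 + 1 = 66

66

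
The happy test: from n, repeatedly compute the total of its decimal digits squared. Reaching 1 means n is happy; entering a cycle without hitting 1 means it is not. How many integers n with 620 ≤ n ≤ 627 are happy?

620: 620 → 40 → 16 → 37 → 58 → 89 → 145 → 42 → 20 → 4 → 16  — not happy
621: 621 → 41 → 17 → 50 → 25 → 29 → 85 → 89 → 145 → 42 → 20 → 4 → 16 → 37 → 58 → 89  — not happy
622: 622 → 44 → 32 → 13 → 10 → 1  — happy
623: 623 → 49 → 97 → 130 → 10 → 1  — happy
624: 624 → 56 → 61 → 37 → 58 → 89 → 145 → 42 → 20 → 4 → 16 → 37  — not happy
625: 625 → 65 → 61 → 37 → 58 → 89 → 145 → 42 → 20 → 4 → 16 → 37  — not happy
626: 626 → 76 → 85 → 89 → 145 → 42 → 20 → 4 → 16 → 37 → 58 → 89  — not happy
627: 627 → 89 → 145 → 42 → 20 → 4 → 16 → 37 → 58 → 89  — not happy
happy: 622, 623

2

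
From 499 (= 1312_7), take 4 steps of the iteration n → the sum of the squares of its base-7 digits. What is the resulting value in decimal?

25

499 = (1,3,1,2)_7 → 1² + 3² + 1² + 2² = 15
15 = (2,1)_7 → 2² + 1² = 5
5 = (5)_7 → 5² = 25
25 = (3,4)_7 → 3² + 4² = 25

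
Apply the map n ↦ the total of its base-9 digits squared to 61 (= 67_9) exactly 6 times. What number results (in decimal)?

61 = (6,7)_9 → 6² + 7² = 85
85 = (1,0,4)_9 → 1² + 0² + 4² = 17
17 = (1,8)_9 → 1² + 8² = 65
65 = (7,2)_9 → 7² + 2² = 53
53 = (5,8)_9 → 5² + 8² = 89
89 = (1,0,8)_9 → 1² + 0² + 8² = 65

65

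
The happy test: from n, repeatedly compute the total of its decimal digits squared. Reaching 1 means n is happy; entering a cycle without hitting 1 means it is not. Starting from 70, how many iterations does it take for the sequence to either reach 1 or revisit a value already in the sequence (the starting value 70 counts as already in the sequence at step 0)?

70 → 7² + 0² = 49
49 → 4² + 9² = 97
97 → 9² + 7² = 130
130 → 1² + 3² + 0² = 10
10 → 1² + 0² = 1  — reached 1.
That took 5 steps.

5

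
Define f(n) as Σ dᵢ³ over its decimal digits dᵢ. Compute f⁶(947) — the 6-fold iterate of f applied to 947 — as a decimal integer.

947 → 9³ + 4³ + 7³ = 729 + 64 + 343 = 1136
1136 → 1³ + 1³ + 3³ + 6³ = 1 + 1 + 27 + 216 = 245
245 → 2³ + 4³ + 5³ = 8 + 64 + 125 = 197
197 → 1³ + 9³ + 7³ = 1 + 729 + 343 = 1073
1073 → 1³ + 0³ + 7³ + 3³ = 1 + 0 + 343 + 27 = 371
371 → 3³ + 7³ + 1³ = 27 + 343 + 1 = 371

371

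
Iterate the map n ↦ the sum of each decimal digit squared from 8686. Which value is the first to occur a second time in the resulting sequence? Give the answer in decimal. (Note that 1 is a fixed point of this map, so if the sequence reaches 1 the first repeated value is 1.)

4

8686 → 8² + 6² + 8² + 6² = 200
200 → 2² + 0² + 0² = 4
4 → 4² = 16
16 → 1² + 6² = 37
37 → 3² + 7² = 58
58 → 5² + 8² = 89
89 → 8² + 9² = 145
145 → 1² + 4² + 5² = 42
42 → 4² + 2² = 20
20 → 2² + 0² = 4  — 4 already appeared earlier.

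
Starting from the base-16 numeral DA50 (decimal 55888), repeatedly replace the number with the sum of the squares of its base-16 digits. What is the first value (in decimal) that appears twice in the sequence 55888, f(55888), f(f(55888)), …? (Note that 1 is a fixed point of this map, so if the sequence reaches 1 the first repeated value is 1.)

85

55888 = (13,10,5,0)_16 → 294
294 = (1,2,6)_16 → 41
41 = (2,9)_16 → 85
85 = (5,5)_16 → 50
50 = (3,2)_16 → 13
13 = (13)_16 → 169
169 = (10,9)_16 → 181
181 = (11,5)_16 → 146
146 = (9,2)_16 → 85  — 85 already appeared earlier.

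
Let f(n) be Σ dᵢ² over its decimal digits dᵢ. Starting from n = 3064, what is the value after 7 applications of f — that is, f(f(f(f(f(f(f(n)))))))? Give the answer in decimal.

20

3064 → 3² + 0² + 6² + 4² = 61
61 → 6² + 1² = 37
37 → 3² + 7² = 58
58 → 5² + 8² = 89
89 → 8² + 9² = 145
145 → 1² + 4² + 5² = 42
42 → 4² + 2² = 20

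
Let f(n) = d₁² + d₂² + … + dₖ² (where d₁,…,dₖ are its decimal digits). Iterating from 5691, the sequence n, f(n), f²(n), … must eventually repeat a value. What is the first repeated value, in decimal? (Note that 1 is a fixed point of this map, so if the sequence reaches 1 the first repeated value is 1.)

5691 → 5² + 6² + 9² + 1² = 25 + 36 + 81 + 1 = 143
143 → 1² + 4² + 3² = 1 + 16 + 9 = 26
26 → 2² + 6² = 4 + 36 = 40
40 → 4² + 0² = 16 + 0 = 16
16 → 1² + 6² = 1 + 36 = 37
37 → 3² + 7² = 9 + 49 = 58
58 → 5² + 8² = 25 + 64 = 89
89 → 8² + 9² = 64 + 81 = 145
145 → 1² + 4² + 5² = 1 + 16 + 25 = 42
42 → 4² + 2² = 16 + 4 = 20
20 → 2² + 0² = 4 + 0 = 4
4 → 4² = 16  — 16 already appeared earlier.

16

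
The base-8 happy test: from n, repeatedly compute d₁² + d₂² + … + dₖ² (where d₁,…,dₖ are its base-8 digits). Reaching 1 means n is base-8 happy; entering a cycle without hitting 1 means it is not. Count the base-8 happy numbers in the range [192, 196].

1

192: 192 → 9 → 2 → 4 → 16 → 4  (repeats 4)
193: 193 → 10 → 5 → 25 → 10  (repeats 10)
194: 194 → 13 → 26 → 13  (repeats 13)
195: 195 → 18 → 8 → 1  (reaches 1)
196: 196 → 25 → 10 → 5 → 25  (repeats 25)
base-8 happy: 195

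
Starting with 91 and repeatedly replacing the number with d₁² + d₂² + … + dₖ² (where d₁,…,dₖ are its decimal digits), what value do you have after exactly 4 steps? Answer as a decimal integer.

91 → 9² + 1² = 81 + 1 = 82
82 → 8² + 2² = 64 + 4 = 68
68 → 6² + 8² = 36 + 64 = 100
100 → 1² + 0² + 0² = 1 + 0 + 0 = 1

1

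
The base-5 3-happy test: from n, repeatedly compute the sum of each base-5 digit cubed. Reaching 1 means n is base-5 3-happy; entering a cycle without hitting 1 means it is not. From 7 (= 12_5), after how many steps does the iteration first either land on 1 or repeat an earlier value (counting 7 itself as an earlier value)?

4

7 = (1,2)_5 → 1³ + 2³ = 1 + 8 = 9
9 = (1,4)_5 → 1³ + 4³ = 1 + 64 = 65
65 = (2,3,0)_5 → 2³ + 3³ + 0³ = 8 + 27 + 0 = 35
35 = (1,2,0)_5 → 1³ + 2³ + 0³ = 1 + 8 + 0 = 9  — 9 repeats.
That took 4 steps.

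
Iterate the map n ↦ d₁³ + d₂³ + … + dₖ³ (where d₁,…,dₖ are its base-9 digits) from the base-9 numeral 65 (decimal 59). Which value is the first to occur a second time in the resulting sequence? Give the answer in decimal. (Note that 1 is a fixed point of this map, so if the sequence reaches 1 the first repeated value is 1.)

59 = (6,5)_9 → 6³ + 5³ = 216 + 125 = 341
341 = (4,1,8)_9 → 4³ + 1³ + 8³ = 64 + 1 + 512 = 577
577 = (7,1,1)_9 → 7³ + 1³ + 1³ = 343 + 1 + 1 = 345
345 = (4,2,3)_9 → 4³ + 2³ + 3³ = 64 + 8 + 27 = 99
99 = (1,2,0)_9 → 1³ + 2³ + 0³ = 1 + 8 + 0 = 9
9 = (1,0)_9 → 1³ + 0³ = 1 + 0 = 1  — reached the fixed point 1.
1 → 1, so 1 is the first repeated value.

1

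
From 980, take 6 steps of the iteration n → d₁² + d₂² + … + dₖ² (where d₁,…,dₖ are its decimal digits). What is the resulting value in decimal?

980 → 9² + 8² + 0² = 145
145 → 1² + 4² + 5² = 42
42 → 4² + 2² = 20
20 → 2² + 0² = 4
4 → 4² = 16
16 → 1² + 6² = 37

37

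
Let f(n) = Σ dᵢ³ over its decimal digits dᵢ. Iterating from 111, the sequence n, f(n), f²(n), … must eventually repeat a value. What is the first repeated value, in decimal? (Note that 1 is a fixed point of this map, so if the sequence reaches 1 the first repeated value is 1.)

111 → 1³ + 1³ + 1³ = 1 + 1 + 1 = 3
3 → 3³ = 27
27 → 2³ + 7³ = 8 + 343 = 351
351 → 3³ + 5³ + 1³ = 27 + 125 + 1 = 153
153 → 1³ + 5³ + 3³ = 1 + 125 + 27 = 153  — 153 already appeared earlier.

153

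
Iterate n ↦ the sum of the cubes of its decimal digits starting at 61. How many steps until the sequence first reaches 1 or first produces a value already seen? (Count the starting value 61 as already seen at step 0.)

4

61 → 6³ + 1³ = 217
217 → 2³ + 1³ + 7³ = 352
352 → 3³ + 5³ + 2³ = 160
160 → 1³ + 6³ + 0³ = 217  — 217 repeats.
That took 4 steps.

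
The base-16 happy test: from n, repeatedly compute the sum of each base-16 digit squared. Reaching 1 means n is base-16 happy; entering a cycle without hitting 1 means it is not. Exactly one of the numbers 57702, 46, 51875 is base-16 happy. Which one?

57702: 57702 → 269 → 170 → 200 → 208 → 169 → 181 → 146 → 85 → 50 → 13 → 169  — repeats 169 (not base-16 happy)
46: 46 → 200 → 208 → 169 → 181 → 146 → 85 → 50 → 13 → 169  — repeats 169 (not base-16 happy)
51875: 51875 → 353 → 38 → 40 → 68 → 32 → 4 → 16 → 1  — reaches 1 (base-16 happy)

51875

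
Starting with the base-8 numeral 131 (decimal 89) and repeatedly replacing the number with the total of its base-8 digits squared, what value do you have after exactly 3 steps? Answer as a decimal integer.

5

89 = (1,3,1)_8 → 11
11 = (1,3)_8 → 10
10 = (1,2)_8 → 5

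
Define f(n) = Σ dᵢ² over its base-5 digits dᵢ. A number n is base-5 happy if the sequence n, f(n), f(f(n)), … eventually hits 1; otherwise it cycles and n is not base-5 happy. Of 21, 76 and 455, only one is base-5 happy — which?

455

21: 21 → 17 → 13 → 13  — repeats 13 (not base-5 happy)
76: 76 → 10 → 4 → 16 → 10  — repeats 10 (not base-5 happy)
455: 455 → 19 → 25 → 1  — reaches 1 (base-5 happy)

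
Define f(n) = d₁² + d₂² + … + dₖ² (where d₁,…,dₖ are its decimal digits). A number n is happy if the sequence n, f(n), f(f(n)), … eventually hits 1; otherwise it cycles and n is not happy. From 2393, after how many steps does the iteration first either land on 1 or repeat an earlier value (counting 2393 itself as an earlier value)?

2393 → 103
103 → 10
10 → 1  — reached 1.
That took 3 steps.

3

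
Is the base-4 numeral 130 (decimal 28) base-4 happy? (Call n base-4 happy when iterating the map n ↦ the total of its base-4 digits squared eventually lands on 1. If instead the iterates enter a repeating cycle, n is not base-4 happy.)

28 = (1,3,0)_4 → 1² + 3² + 0² = 1 + 9 + 0 = 10
10 = (2,2)_4 → 2² + 2² = 4 + 4 = 8
8 = (2,0)_4 → 2² + 0² = 4 + 0 = 4
4 = (1,0)_4 → 1² + 0² = 1 + 0 = 1  — reached 1.

base-4 happy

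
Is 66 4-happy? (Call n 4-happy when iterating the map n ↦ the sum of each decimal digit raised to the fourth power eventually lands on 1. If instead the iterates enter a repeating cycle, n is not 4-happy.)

not 4-happy

66 → 6⁴ + 6⁴ = 1296 + 1296 = 2592
2592 → 2⁴ + 5⁴ + 9⁴ + 2⁴ = 16 + 625 + 6561 + 16 = 7218
7218 → 7⁴ + 2⁴ + 1⁴ + 8⁴ = 2401 + 16 + 1 + 4096 = 6514
6514 → 6⁴ + 5⁴ + 1⁴ + 4⁴ = 1296 + 625 + 1 + 256 = 2178
2178 → 2⁴ + 1⁴ + 7⁴ + 8⁴ = 16 + 1 + 2401 + 4096 = 6514  — 6514 already seen; the sequence cycles without reaching 1.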